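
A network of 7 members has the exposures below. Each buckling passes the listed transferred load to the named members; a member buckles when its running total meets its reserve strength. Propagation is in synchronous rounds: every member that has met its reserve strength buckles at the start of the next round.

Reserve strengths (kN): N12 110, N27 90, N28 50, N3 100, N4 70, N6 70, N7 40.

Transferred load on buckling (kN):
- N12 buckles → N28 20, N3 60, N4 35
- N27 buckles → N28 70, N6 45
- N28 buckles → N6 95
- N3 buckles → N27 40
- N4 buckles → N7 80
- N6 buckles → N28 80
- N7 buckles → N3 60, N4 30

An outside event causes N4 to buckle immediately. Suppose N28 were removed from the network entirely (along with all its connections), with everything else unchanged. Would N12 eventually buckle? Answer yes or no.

With N28 removed:
Round 1 — N4 buckles (initial).
  N7: +80 → 80 ≥ 40
Round 2 — N7 buckles.
  N3: +60 → 60 < 100
No further bucklings.

no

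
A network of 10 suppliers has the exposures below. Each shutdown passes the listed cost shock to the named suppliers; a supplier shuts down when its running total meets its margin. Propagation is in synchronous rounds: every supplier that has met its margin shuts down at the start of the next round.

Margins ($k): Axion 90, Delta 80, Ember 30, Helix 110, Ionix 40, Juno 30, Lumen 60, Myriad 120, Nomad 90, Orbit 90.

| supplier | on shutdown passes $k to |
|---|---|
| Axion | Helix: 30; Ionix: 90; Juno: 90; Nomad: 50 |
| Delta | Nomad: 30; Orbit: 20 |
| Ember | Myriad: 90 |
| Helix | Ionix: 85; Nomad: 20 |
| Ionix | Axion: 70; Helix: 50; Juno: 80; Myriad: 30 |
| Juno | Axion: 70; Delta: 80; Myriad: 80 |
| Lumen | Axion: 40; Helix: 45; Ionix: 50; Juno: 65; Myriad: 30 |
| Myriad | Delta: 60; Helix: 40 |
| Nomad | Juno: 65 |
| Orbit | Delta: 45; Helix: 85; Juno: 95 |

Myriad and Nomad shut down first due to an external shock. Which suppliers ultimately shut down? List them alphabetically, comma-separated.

Round 1 — Myriad, Nomad shut down (initial).
  Delta: +60 → 60 < 80
  Helix: +40 → 40 < 110
  Juno: +65 → 65 ≥ 30
Round 2 — Juno shuts down.
  Axion: +70 → 70 < 90
  Delta: +80 → 140 ≥ 80
Round 3 — Delta shuts down.
  Orbit: +20 → 20 < 90
No further shutdowns.

Delta, Juno, Myriad, Nomad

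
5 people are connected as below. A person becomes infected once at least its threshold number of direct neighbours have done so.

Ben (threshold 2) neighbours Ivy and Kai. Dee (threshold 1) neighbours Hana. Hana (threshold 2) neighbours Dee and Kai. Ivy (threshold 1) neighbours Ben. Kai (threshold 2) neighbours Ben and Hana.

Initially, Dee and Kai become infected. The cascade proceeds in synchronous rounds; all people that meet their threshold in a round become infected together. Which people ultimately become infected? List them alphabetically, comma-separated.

Round 1 — Dee, Kai become infected (initial).
Round 2 — checking thresholds:
  Ben: 1 of 2 neighbours < 2, holds.
  Hana: 2 of 2 neighbours ≥ 2, becomes infected.
Round 3 — no new infections; cascade stops.

Dee, Hana, Kai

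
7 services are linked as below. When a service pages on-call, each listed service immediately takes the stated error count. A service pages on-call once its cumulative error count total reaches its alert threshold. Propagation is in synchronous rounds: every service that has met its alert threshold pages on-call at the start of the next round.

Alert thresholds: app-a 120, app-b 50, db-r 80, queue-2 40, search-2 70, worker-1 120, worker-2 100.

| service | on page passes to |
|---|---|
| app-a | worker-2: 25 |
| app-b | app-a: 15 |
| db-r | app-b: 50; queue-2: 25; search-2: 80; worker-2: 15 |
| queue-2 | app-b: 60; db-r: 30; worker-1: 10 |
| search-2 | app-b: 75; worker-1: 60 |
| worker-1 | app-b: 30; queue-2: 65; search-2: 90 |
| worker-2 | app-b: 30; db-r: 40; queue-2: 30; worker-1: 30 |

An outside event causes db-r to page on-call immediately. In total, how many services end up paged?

Round 1 — db-r pages on-call (initial).
  app-b: +50 → 50 ≥ 50
  queue-2: +25 → 25 < 40
  search-2: +80 → 80 ≥ 70
  worker-2: +15 → 15 < 100
Round 2 — app-b, search-2 page on-call.
  app-a: +15 → 15 < 120
  worker-1: +60 → 60 < 120
No further pages.

3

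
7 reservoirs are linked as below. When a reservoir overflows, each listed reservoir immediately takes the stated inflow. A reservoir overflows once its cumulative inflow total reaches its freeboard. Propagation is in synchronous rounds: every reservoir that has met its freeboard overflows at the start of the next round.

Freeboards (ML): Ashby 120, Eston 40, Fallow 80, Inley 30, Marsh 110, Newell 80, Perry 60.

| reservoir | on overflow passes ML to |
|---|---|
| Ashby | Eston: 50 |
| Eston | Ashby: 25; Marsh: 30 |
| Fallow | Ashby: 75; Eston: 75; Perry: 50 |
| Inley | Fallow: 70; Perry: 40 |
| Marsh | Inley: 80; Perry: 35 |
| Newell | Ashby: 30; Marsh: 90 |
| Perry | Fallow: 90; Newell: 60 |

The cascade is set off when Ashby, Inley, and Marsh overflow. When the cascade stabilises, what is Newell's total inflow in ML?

60

Round 1 — Ashby, Inley, Marsh overflow (initial).
  Eston: +50 → 50 ≥ 40
  Fallow: +70 → 70 < 80
  Perry: +40+35 → 75 ≥ 60
Round 2 — Eston, Perry overflow.
  Fallow: +90 → 160 ≥ 80
  Newell: +60 → 60 < 80
Round 3 — Fallow overflows.
No further overflows.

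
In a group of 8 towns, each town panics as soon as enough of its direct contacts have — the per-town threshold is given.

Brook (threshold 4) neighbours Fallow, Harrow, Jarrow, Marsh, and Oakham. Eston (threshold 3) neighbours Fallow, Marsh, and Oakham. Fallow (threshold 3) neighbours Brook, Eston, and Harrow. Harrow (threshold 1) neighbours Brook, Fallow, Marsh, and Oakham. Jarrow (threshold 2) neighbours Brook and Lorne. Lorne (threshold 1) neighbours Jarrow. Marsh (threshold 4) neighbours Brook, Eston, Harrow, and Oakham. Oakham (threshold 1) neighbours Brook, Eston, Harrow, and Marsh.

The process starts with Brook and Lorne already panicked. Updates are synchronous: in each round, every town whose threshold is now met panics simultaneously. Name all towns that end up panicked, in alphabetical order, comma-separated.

Round 1 — Brook, Lorne panic (initial).
Round 2 — checking thresholds:
  Fallow: 1 of 3 neighbours < 3, not yet.
  Harrow: 1 of 4 neighbours ≥ 1, panics.
  Jarrow: 2 of 2 neighbours ≥ 2, panics.
  Marsh: 1 of 4 neighbours < 4, not yet.
  Oakham: 1 of 4 neighbours ≥ 1, panics.
Round 3 — no new panics; cascade stops.

Brook, Harrow, Jarrow, Lorne, Oakham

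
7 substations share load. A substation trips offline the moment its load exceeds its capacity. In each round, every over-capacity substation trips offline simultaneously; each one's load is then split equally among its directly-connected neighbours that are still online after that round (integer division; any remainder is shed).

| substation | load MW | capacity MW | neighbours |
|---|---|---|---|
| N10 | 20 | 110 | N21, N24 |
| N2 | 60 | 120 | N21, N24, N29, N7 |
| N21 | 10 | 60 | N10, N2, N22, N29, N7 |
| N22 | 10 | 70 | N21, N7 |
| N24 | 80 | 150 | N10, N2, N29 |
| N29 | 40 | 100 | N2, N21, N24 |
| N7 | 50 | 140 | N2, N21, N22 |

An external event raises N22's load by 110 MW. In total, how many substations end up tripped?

2

Round 1 — N22 at 120 > 70. N22 trips offline.
  N22 sheds 120 MW to N21, N7: 60 each.
    N21: 10+60 = 70 > 60
    N7: 50+60 = 110 ≤ 140
Round 2 — N21 trips offline.
  N21 sheds 70 MW to N10, N2, N29, N7: 17 each (2 lost).
    N10: 20+17 = 37 ≤ 110
    N2: 60+17 = 77 ≤ 120
    N29: 40+17 = 57 ≤ 100
    N7: 110+17 = 127 ≤ 140
No further trips.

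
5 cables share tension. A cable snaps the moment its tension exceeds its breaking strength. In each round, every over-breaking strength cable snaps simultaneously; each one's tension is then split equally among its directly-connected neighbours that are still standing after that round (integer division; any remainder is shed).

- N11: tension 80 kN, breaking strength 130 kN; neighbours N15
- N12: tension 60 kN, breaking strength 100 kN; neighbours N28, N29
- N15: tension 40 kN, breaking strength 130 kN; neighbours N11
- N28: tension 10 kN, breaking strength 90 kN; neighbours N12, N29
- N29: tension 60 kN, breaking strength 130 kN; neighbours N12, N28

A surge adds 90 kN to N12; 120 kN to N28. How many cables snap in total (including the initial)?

Round 1 — N12 at 150 > 100; N28 at 130 > 90. N12, N28 snap.
  N12 sheds 150 kN to N29: 150 each.
    N29: 60+150 = 210 > 130
  N28 sheds 130 kN to N29: 130 each.
    N29: 210+130 = 340 > 130
Round 2 — N29 snaps.
  N29 sheds 340 kN: no online neighbours, lost.
No further breaks.

3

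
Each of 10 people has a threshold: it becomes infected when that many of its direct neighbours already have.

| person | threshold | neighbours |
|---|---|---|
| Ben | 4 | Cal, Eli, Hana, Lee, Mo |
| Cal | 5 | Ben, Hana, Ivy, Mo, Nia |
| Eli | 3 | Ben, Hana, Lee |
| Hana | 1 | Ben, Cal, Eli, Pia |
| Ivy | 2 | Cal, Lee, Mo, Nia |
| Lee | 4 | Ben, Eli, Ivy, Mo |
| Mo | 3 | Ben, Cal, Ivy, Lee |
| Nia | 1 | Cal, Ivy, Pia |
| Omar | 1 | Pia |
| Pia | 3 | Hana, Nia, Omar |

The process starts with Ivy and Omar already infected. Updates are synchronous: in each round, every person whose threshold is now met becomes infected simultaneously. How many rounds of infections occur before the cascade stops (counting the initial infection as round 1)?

2

Round 1 — Ivy, Omar become infected (initial).
Round 2 — checking thresholds:
  Cal: 1 of 5 neighbours < 5, below threshold.
  Lee: 1 of 4 neighbours < 4, below threshold.
  Mo: 1 of 4 neighbours < 3, below threshold.
  Nia: 1 of 3 neighbours ≥ 1, becomes infected.
  Pia: 1 of 3 neighbours < 3, below threshold.
Round 3 — no new infections; cascade stops.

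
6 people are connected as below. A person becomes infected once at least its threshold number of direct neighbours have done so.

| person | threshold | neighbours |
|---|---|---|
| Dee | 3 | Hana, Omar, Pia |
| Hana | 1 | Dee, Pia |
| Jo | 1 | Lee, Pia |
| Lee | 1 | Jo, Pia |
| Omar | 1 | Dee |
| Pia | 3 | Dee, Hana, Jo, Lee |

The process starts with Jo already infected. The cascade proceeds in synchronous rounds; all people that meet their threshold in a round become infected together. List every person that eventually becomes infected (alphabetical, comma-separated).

Jo, Lee

Round 1 — Jo becomes infected (initial).
Round 2 — checking thresholds:
  Lee: 1 of 2 neighbours ≥ 1, becomes infected.
  Pia: 1 of 4 neighbours < 3, holds.
Round 3 — no new infections; cascade stops.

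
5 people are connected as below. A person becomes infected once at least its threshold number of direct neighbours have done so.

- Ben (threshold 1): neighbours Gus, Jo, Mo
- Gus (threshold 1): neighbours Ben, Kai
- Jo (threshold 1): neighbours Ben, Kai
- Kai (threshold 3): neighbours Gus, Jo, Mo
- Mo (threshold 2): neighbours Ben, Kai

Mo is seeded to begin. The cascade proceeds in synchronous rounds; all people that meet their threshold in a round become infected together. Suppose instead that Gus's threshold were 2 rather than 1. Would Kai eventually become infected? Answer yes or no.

With Gus's threshold at 2:
Round 1 — Mo becomes infected (initial).
Round 2 — checking thresholds:
  Ben: 1 of 3 neighbours ≥ 1, becomes infected.
  Kai: 1 of 3 neighbours < 3, not yet.
Round 3 — checking thresholds:
  Gus: 1 of 2 neighbours < 2, not yet.
  Jo: 1 of 2 neighbours ≥ 1, becomes infected.
  Kai: 1 of 3 neighbours < 3, not yet.
Round 4 — no new infections; cascade stops.

no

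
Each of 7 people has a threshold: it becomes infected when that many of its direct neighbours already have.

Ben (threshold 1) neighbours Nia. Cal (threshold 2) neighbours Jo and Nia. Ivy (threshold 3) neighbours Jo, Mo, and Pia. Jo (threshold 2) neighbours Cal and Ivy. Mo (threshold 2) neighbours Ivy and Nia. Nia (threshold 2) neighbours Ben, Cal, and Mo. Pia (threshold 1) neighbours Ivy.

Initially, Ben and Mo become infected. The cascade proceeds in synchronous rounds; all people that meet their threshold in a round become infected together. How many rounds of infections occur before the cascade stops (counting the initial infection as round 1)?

Round 1 — Ben, Mo become infected (initial).
Round 2 — checking thresholds:
  Ivy: 1 of 3 neighbours < 3, below threshold.
  Nia: 2 of 3 neighbours ≥ 2, becomes infected.
Round 3 — no new infections; cascade stops.

2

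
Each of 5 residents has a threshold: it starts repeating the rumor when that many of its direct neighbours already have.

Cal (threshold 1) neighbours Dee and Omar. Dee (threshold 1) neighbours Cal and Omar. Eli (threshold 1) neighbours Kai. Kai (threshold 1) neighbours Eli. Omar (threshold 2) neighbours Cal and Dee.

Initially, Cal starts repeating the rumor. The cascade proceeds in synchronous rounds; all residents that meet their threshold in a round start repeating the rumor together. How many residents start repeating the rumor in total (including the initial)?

3

Round 1 — Cal starts repeating the rumor (initial).
Round 2 — checking thresholds:
  Dee: 1 of 2 neighbours ≥ 1, starts repeating the rumor.
  Omar: 1 of 2 neighbours < 2, not yet.
Round 3 — checking thresholds:
  Omar: 2 of 2 neighbours ≥ 2, starts repeating the rumor.
Round 4 — no new spreads; cascade stops.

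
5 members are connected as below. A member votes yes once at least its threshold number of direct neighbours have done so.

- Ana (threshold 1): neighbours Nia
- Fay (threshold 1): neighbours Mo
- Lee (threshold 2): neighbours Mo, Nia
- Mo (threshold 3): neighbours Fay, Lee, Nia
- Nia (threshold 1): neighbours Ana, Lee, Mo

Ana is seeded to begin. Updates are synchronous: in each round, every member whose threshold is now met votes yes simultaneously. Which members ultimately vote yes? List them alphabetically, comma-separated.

Round 1 — Ana votes yes (initial).
Round 2 — checking thresholds:
  Nia: 1 of 3 neighbours ≥ 1, votes yes.
Round 3 — no new yes votes; cascade stops.

Ana, Nia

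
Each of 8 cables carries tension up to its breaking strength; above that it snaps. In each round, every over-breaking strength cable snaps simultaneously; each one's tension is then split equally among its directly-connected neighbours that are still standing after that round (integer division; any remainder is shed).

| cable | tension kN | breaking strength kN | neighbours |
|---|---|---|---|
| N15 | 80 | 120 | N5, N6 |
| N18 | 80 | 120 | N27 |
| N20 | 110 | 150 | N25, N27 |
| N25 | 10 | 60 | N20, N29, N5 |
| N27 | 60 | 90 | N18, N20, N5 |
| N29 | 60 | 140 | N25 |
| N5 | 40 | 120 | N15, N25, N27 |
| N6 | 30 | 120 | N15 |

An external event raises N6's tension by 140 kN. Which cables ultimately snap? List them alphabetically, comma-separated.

Round 1 — N6 at 170 > 120. N6 snaps.
  N6 sheds 170 kN to N15: 170 each.
    N15: 80+170 = 250 > 120
Round 2 — N15 snaps.
  N15 sheds 250 kN to N5: 250 each.
    N5: 40+250 = 290 > 120
Round 3 — N5 snaps.
  N5 sheds 290 kN to N25, N27: 145 each.
    N25: 10+145 = 155 > 60
    N27: 60+145 = 205 > 90
Round 4 — N25, N27 snap.
  N25 sheds 155 kN to N20, N29: 77 each (1 lost).
    N20: 110+77 = 187 > 150
    N29: 60+77 = 137 ≤ 140
  N27 sheds 205 kN to N18, N20: 102 each (1 lost).
    N18: 80+102 = 182 > 120
    N20: 187+102 = 289 > 150
Round 5 — N18, N20 snap.
  N18 sheds 182 kN: no online neighbours, lost.
  N20 sheds 289 kN: no online neighbours, lost.
No further breaks.

N15, N18, N20, N25, N27, N5, N6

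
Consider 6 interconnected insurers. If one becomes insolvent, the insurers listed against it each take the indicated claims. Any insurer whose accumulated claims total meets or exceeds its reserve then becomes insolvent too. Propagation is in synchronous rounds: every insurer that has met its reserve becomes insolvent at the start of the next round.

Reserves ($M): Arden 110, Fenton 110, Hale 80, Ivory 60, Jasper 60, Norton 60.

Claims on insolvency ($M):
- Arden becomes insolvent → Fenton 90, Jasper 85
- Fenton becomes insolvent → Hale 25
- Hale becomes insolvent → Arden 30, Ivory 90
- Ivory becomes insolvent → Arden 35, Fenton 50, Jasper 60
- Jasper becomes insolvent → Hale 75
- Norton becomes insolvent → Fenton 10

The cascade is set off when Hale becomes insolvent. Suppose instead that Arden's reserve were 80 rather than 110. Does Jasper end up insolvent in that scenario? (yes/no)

With Arden's reserve at 80:
Round 1 — Hale becomes insolvent (initial).
  Arden: +30 → 30 < 80
  Ivory: +90 → 90 ≥ 60
Round 2 — Ivory becomes insolvent.
  Arden: +35 → 65 < 80
  Fenton: +50 → 50 < 110
  Jasper: +60 → 60 ≥ 60
Round 3 — Jasper becomes insolvent.
No further insolvencies.

yes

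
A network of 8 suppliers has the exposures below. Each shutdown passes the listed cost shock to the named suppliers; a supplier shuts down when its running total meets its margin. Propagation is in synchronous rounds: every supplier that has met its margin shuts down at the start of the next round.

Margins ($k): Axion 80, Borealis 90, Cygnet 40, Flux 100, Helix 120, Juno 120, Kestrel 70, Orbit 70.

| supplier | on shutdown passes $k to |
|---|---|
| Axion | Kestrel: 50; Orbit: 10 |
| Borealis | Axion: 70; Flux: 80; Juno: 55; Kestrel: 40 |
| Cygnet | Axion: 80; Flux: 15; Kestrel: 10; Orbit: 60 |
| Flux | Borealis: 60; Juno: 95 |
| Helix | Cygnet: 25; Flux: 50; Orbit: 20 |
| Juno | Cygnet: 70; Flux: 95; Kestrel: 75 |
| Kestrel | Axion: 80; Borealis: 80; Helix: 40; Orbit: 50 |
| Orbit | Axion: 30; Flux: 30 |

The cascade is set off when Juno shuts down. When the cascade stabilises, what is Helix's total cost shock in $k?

40

Round 1 — Juno shuts down (initial).
  Cygnet: +70 → 70 ≥ 40
  Flux: +95 → 95 < 100
  Kestrel: +75 → 75 ≥ 70
Round 2 — Cygnet, Kestrel shut down.
  Axion: +80+80 → 160 ≥ 80
  Borealis: +80 → 80 < 90
  Flux: +15 → 110 ≥ 100
  Helix: +40 → 40 < 120
  Orbit: +60+50 → 110 ≥ 70
Round 3 — Axion, Flux, Orbit shut down.
  Borealis: +60 → 140 ≥ 90
Round 4 — Borealis shuts down.
No further shutdowns.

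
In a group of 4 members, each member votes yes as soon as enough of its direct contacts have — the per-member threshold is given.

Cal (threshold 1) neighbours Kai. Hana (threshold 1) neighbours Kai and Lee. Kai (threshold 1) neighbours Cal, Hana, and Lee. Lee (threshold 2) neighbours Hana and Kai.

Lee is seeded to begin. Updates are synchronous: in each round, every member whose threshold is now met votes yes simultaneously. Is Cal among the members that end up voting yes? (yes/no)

yes

Round 1 — Lee votes yes (initial).
Round 2 — checking thresholds:
  Hana: 1 of 2 neighbours ≥ 1, votes yes.
  Kai: 1 of 3 neighbours ≥ 1, votes yes.
Round 3 — checking thresholds:
  Cal: 1 of 1 neighbours ≥ 1, votes yes.
Round 4 — no new yes votes; cascade stops.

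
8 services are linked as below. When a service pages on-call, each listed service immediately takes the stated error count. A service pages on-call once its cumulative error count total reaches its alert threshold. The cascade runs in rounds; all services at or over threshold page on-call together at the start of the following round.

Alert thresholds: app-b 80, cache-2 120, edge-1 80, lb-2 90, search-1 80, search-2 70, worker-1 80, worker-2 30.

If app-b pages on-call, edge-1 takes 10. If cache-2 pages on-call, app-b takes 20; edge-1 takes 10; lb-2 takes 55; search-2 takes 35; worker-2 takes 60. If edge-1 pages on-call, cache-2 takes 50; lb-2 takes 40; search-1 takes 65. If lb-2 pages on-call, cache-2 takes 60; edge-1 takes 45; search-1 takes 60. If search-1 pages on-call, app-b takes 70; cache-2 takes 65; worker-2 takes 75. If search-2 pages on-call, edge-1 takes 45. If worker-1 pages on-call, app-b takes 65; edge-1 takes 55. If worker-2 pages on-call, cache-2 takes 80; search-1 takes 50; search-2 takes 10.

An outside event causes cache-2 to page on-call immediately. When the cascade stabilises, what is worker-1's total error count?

0

Round 1 — cache-2 pages on-call (initial).
  app-b: +20 → 20 < 80
  edge-1: +10 → 10 < 80
  lb-2: +55 → 55 < 90
  search-2: +35 → 35 < 70
  worker-2: +60 → 60 ≥ 30
Round 2 — worker-2 pages on-call.
  search-1: +50 → 50 < 80
  search-2: +10 → 45 < 70
No further pages.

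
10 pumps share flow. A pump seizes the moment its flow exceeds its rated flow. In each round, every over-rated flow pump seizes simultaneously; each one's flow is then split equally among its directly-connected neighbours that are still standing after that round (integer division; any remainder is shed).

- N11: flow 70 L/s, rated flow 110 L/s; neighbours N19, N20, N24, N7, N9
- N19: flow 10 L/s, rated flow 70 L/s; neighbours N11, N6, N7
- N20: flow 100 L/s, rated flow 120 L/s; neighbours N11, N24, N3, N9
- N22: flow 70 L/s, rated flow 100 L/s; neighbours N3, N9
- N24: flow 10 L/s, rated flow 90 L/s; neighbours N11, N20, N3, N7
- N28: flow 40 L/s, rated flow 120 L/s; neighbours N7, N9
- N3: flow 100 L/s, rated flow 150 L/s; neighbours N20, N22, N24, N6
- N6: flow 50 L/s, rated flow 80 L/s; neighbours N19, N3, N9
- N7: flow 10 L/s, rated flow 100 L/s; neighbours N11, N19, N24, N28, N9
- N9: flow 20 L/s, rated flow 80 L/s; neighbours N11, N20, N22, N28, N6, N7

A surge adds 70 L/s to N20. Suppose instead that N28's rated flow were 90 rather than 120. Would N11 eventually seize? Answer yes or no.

yes

With N28's rated flow at 90:
Round 1 — N20 at 170 > 120. N20 seizes.
  N20 sheds 170 L/s to N11, N24, N3, N9: 42 each (2 lost).
    N11: 70+42 = 112 > 110
    N24: 10+42 = 52 ≤ 90
    N3: 100+42 = 142 ≤ 150
    N9: 20+42 = 62 ≤ 80
Round 2 — N11 seizes.
  N11 sheds 112 L/s to N19, N24, N7, N9: 28 each.
    N19: 10+28 = 38 ≤ 70
    N24: 52+28 = 80 ≤ 90
    N7: 10+28 = 38 ≤ 100
    N9: 62+28 = 90 > 80
Round 3 — N9 seizes.
  N9 sheds 90 L/s to N22, N28, N6, N7: 22 each (2 lost).
    N22: 70+22 = 92 ≤ 100
    N28: 40+22 = 62 ≤ 90
    N6: 50+22 = 72 ≤ 80
    N7: 38+22 = 60 ≤ 100
No further seizures.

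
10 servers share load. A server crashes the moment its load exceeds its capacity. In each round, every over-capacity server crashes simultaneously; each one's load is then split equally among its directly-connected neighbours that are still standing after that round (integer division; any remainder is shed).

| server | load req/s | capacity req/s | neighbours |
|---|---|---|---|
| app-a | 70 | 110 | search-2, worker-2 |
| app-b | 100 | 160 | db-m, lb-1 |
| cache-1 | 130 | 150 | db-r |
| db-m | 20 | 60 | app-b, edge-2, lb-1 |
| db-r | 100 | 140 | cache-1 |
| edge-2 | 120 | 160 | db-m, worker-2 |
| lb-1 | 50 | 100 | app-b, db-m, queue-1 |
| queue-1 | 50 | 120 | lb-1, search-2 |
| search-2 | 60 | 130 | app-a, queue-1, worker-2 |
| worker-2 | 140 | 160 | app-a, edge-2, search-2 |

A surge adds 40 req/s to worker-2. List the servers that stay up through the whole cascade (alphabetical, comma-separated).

cache-1, db-r

Round 1 — worker-2 at 180 > 160. worker-2 crashes.
  worker-2 sheds 180 req/s to app-a, edge-2, search-2: 60 each.
    app-a: 70+60 = 130 > 110
    edge-2: 120+60 = 180 > 160
    search-2: 60+60 = 120 ≤ 130
Round 2 — app-a, edge-2 crash.
  app-a sheds 130 req/s to search-2: 130 each.
    search-2: 120+130 = 250 > 130
  edge-2 sheds 180 req/s to db-m: 180 each.
    db-m: 20+180 = 200 > 60
Round 3 — db-m, search-2 crash.
  db-m sheds 200 req/s to app-b, lb-1: 100 each.
    app-b: 100+100 = 200 > 160
    lb-1: 50+100 = 150 > 100
  search-2 sheds 250 req/s to queue-1: 250 each.
    queue-1: 50+250 = 300 > 120
Round 4 — app-b, lb-1, queue-1 crash.
  app-b sheds 200 req/s: no online neighbours, lost.
  lb-1 sheds 150 req/s: no online neighbours, lost.
  queue-1 sheds 300 req/s: no online neighbours, lost.
No further crashes.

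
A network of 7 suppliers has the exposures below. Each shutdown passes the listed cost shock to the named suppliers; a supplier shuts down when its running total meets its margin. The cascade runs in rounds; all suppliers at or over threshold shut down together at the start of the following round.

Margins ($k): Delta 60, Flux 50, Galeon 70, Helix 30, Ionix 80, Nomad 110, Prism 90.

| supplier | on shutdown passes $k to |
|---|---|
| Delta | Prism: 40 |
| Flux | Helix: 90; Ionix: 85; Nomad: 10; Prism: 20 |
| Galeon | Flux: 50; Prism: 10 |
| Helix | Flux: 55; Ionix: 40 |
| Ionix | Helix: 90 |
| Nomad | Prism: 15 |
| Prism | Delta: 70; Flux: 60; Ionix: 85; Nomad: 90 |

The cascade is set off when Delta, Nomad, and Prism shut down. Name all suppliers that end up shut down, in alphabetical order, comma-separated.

Delta, Flux, Helix, Ionix, Nomad, Prism

Round 1 — Delta, Nomad, Prism shut down (initial).
  Flux: +60 → 60 ≥ 50
  Ionix: +85 → 85 ≥ 80
Round 2 — Flux, Ionix shut down.
  Helix: +90+90 → 180 ≥ 30
Round 3 — Helix shuts down.
No further shutdowns.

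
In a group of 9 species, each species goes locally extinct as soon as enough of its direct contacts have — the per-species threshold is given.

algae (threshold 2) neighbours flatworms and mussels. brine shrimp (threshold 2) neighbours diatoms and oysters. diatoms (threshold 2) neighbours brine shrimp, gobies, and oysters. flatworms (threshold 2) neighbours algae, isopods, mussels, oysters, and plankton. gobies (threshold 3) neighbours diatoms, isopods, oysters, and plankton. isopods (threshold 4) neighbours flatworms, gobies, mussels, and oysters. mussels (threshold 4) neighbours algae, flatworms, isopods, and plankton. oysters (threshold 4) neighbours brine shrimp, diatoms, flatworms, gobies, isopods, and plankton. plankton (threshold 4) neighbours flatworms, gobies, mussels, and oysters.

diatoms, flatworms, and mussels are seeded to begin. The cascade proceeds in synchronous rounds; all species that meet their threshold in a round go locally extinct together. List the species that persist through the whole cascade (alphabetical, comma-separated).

brine shrimp, gobies, isopods, oysters, plankton

Round 1 — diatoms, flatworms, mussels go locally extinct (initial).
Round 2 — checking thresholds:
  algae: 2 of 2 neighbours ≥ 2, goes locally extinct.
  brine shrimp: 1 of 2 neighbours < 2, below threshold.
  gobies: 1 of 4 neighbours < 3, below threshold.
  isopods: 2 of 4 neighbours < 4, below threshold.
  oysters: 2 of 6 neighbours < 4, below threshold.
  plankton: 2 of 4 neighbours < 4, below threshold.
Round 3 — no new extinctions; cascade stops.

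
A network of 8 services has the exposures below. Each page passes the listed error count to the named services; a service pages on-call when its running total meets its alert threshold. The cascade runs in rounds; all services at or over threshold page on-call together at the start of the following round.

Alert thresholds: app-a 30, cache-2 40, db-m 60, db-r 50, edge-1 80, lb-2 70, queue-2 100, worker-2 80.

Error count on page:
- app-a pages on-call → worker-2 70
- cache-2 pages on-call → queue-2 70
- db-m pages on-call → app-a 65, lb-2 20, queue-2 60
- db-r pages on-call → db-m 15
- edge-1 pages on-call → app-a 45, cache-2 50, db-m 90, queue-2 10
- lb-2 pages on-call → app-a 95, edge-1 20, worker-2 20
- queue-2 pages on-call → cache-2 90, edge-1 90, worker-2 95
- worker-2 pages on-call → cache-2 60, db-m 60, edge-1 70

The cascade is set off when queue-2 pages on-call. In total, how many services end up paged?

Round 1 — queue-2 pages on-call (initial).
  cache-2: +90 → 90 ≥ 40
  edge-1: +90 → 90 ≥ 80
  worker-2: +95 → 95 ≥ 80
Round 2 — cache-2, edge-1, worker-2 page on-call.
  app-a: +45 → 45 ≥ 30
  db-m: +90+60 → 150 ≥ 60
Round 3 — app-a, db-m page on-call.
  lb-2: +20 → 20 < 70
No further pages.

6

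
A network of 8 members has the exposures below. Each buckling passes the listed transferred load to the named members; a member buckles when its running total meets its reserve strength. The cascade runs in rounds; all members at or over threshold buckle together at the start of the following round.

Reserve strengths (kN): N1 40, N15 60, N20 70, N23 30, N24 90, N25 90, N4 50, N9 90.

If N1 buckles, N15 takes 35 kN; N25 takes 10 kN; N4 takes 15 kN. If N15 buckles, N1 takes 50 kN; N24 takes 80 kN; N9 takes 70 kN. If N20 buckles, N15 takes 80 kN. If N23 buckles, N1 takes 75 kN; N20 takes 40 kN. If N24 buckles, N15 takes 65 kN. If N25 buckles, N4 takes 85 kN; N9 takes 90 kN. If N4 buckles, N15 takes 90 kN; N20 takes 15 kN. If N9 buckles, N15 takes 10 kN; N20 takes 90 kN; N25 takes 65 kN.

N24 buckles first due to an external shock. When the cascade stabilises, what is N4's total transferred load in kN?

Round 1 — N24 buckles (initial).
  N15: +65 → 65 ≥ 60
Round 2 — N15 buckles.
  N1: +50 → 50 ≥ 40
  N9: +70 → 70 < 90
Round 3 — N1 buckles.
  N25: +10 → 10 < 90
  N4: +15 → 15 < 50
No further bucklings.

15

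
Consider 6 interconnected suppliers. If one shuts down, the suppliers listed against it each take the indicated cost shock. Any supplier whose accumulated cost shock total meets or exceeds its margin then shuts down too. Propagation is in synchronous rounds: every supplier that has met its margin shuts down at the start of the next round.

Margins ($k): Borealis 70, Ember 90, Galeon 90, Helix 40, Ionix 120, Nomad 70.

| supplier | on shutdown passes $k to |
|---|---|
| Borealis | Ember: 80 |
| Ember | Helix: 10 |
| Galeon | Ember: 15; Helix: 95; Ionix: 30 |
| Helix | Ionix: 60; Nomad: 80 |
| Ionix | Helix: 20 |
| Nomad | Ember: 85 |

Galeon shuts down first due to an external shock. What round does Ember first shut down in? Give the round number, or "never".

Round 1 — Galeon shuts down (initial).
  Ember: +15 → 15 < 90
  Helix: +95 → 95 ≥ 40
  Ionix: +30 → 30 < 120
Round 2 — Helix shuts down.
  Ionix: +60 → 90 < 120
  Nomad: +80 → 80 ≥ 70
Round 3 — Nomad shuts down.
  Ember: +85 → 100 ≥ 90
Round 4 — Ember shuts down.
No further shutdowns.

4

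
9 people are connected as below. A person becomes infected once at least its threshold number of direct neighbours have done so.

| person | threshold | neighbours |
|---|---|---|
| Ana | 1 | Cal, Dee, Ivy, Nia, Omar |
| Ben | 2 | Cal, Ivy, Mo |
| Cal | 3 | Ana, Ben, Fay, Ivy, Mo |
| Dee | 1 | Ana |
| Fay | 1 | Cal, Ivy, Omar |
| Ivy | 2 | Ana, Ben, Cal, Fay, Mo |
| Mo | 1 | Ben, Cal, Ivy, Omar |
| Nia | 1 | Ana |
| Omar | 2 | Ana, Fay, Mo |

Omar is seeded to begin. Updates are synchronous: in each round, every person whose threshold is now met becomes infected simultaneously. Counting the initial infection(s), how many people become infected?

Round 1 — Omar becomes infected (initial).
Round 2 — checking thresholds:
  Ana: 1 of 5 neighbours ≥ 1, becomes infected.
  Fay: 1 of 3 neighbours ≥ 1, becomes infected.
  Mo: 1 of 4 neighbours ≥ 1, becomes infected.
Round 3 — checking thresholds:
  Ben: 1 of 3 neighbours < 2, holds.
  Cal: 3 of 5 neighbours ≥ 3, becomes infected.
  Dee: 1 of 1 neighbours ≥ 1, becomes infected.
  Ivy: 3 of 5 neighbours ≥ 2, becomes infected.
  Nia: 1 of 1 neighbours ≥ 1, becomes infected.
Round 4 — checking thresholds:
  Ben: 3 of 3 neighbours ≥ 2, becomes infected.
Round 5 — no new infections; cascade stops.

9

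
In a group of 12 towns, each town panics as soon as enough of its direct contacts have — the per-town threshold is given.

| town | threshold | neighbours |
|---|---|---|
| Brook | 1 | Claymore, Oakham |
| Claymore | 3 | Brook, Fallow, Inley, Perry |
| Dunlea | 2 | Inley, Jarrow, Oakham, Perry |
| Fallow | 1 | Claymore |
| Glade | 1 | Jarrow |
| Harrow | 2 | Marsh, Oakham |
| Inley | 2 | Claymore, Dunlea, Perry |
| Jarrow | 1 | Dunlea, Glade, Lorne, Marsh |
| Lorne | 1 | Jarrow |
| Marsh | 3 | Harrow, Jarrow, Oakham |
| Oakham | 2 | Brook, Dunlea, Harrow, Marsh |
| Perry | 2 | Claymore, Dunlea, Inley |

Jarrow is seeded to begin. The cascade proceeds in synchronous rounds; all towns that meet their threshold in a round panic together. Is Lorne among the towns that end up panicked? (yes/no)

yes

Round 1 — Jarrow panics (initial).
Round 2 — checking thresholds:
  Dunlea: 1 of 4 neighbours < 2, holds.
  Glade: 1 of 1 neighbours ≥ 1, panics.
  Lorne: 1 of 1 neighbours ≥ 1, panics.
  Marsh: 1 of 3 neighbours < 3, holds.
Round 3 — no new panics; cascade stops.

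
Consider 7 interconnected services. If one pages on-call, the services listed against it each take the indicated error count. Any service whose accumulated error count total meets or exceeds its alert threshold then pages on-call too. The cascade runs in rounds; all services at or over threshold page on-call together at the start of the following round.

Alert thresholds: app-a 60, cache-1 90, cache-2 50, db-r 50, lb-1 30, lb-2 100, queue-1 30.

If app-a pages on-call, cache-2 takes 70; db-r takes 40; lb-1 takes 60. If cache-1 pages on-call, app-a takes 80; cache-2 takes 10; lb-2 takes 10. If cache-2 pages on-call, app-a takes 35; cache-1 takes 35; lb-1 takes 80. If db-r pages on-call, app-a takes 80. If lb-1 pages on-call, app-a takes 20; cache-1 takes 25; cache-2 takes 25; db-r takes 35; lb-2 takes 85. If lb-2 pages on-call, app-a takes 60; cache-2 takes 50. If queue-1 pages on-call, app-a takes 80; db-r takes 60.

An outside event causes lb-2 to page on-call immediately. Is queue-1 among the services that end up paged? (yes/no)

Round 1 — lb-2 pages on-call (initial).
  app-a: +60 → 60 ≥ 60
  cache-2: +50 → 50 ≥ 50
Round 2 — app-a, cache-2 page on-call.
  cache-1: +35 → 35 < 90
  db-r: +40 → 40 < 50
  lb-1: +60+80 → 140 ≥ 30
Round 3 — lb-1 pages on-call.
  cache-1: +25 → 60 < 90
  db-r: +35 → 75 ≥ 50
Round 4 — db-r pages on-call.
No further pages.

no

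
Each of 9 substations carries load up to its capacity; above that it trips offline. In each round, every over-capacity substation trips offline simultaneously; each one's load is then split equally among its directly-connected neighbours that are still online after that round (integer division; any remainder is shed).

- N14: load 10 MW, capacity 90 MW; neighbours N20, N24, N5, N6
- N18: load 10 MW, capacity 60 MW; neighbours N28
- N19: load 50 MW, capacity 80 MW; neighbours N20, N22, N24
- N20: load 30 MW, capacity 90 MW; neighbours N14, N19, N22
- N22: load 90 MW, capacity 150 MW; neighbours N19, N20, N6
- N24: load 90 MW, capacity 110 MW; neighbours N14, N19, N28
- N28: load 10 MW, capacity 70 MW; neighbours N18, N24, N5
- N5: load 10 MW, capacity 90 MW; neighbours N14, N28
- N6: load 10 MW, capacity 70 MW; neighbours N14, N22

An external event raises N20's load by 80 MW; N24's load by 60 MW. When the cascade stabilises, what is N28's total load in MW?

Round 1 — N20 at 110 > 90; N24 at 150 > 110. N20, N24 trip offline.
  N20 sheds 110 MW to N14, N19, N22: 36 each (2 lost).
    N14: 10+36 = 46 ≤ 90
    N19: 50+36 = 86 > 80
    N22: 90+36 = 126 ≤ 150
  N24 sheds 150 MW to N14, N19, N28: 50 each.
    N14: 46+50 = 96 > 90
    N19: 86+50 = 136 > 80
    N28: 10+50 = 60 ≤ 70
Round 2 — N14, N19 trip offline.
  N14 sheds 96 MW to N5, N6: 48 each.
    N5: 10+48 = 58 ≤ 90
    N6: 10+48 = 58 ≤ 70
  N19 sheds 136 MW to N22: 136 each.
    N22: 126+136 = 262 > 150
Round 3 — N22 trips offline.
  N22 sheds 262 MW to N6: 262 each.
    N6: 58+262 = 320 > 70
Round 4 — N6 trips offline.
  N6 sheds 320 MW: no online neighbours, lost.
No further trips.

60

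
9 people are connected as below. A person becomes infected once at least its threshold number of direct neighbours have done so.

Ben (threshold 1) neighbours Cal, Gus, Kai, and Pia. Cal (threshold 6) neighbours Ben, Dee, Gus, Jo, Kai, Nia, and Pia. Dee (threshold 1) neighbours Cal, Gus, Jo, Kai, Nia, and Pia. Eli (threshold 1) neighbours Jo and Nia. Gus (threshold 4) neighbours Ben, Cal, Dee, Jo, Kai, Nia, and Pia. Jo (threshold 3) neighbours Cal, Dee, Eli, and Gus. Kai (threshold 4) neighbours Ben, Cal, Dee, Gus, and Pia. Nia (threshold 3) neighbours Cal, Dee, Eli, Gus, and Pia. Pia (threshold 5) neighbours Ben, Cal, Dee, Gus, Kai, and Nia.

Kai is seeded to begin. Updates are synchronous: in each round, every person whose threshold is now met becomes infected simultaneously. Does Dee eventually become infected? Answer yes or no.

Round 1 — Kai becomes infected (initial).
Round 2 — checking thresholds:
  Ben: 1 of 4 neighbours ≥ 1, becomes infected.
  Cal: 1 of 7 neighbours < 6, holds.
  Dee: 1 of 6 neighbours ≥ 1, becomes infected.
  Gus: 1 of 7 neighbours < 4, holds.
  Pia: 1 of 6 neighbours < 5, holds.
Round 3 — no new infections; cascade stops.

yes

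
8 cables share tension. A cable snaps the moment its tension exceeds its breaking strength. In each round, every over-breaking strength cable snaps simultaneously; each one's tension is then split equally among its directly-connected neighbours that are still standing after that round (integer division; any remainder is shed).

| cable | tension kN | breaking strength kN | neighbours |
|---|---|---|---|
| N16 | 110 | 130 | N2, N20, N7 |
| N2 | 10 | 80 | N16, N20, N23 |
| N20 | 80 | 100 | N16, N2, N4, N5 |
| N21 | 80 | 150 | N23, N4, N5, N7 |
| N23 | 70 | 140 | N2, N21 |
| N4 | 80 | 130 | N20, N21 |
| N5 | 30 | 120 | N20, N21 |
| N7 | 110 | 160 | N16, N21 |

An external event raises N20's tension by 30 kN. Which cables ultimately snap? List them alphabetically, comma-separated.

Round 1 — N20 at 110 > 100. N20 snaps.
  N20 sheds 110 kN to N16, N2, N4, N5: 27 each (2 lost).
    N16: 110+27 = 137 > 130
    N2: 10+27 = 37 ≤ 80
    N4: 80+27 = 107 ≤ 130
    N5: 30+27 = 57 ≤ 120
Round 2 — N16 snaps.
  N16 sheds 137 kN to N2, N7: 68 each (1 lost).
    N2: 37+68 = 105 > 80
    N7: 110+68 = 178 > 160
Round 3 — N2, N7 snap.
  N2 sheds 105 kN to N23: 105 each.
    N23: 70+105 = 175 > 140
  N7 sheds 178 kN to N21: 178 each.
    N21: 80+178 = 258 > 150
Round 4 — N21, N23 snap.
  N21 sheds 258 kN to N4, N5: 129 each.
    N4: 107+129 = 236 > 130
    N5: 57+129 = 186 > 120
  N23 sheds 175 kN: no online neighbours, lost.
Round 5 — N4, N5 snap.
  N4 sheds 236 kN: no online neighbours, lost.
  N5 sheds 186 kN: no online neighbours, lost.
No further breaks.

N16, N2, N20, N21, N23, N4, N5, N7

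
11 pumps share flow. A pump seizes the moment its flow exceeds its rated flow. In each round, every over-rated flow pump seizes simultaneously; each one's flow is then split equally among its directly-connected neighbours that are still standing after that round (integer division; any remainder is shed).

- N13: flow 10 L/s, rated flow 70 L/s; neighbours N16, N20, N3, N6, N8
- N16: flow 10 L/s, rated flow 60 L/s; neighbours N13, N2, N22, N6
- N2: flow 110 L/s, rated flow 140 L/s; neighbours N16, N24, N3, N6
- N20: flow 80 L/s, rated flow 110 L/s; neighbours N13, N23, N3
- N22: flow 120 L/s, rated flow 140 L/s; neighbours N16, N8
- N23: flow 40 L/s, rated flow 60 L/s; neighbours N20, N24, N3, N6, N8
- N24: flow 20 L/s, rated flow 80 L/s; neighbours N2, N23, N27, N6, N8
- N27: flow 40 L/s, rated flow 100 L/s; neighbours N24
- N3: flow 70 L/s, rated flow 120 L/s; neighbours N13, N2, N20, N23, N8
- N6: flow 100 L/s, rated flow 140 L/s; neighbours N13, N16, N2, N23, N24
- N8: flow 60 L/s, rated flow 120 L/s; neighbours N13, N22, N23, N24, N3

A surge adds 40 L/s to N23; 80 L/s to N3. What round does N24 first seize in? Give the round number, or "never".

3

Round 1 — N23 at 80 > 60; N3 at 150 > 120. N23, N3 seize.
  N23 sheds 80 L/s to N20, N24, N6, N8: 20 each.
    N20: 80+20 = 100 ≤ 110
    N24: 20+20 = 40 ≤ 80
    N6: 100+20 = 120 ≤ 140
    N8: 60+20 = 80 ≤ 120
  N3 sheds 150 L/s to N13, N2, N20, N8: 37 each (2 lost).
    N13: 10+37 = 47 ≤ 70
    N2: 110+37 = 147 > 140
    N20: 100+37 = 137 > 110
    N8: 80+37 = 117 ≤ 120
Round 2 — N2, N20 seize.
  N2 sheds 147 L/s to N16, N24, N6: 49 each.
    N16: 10+49 = 59 ≤ 60
    N24: 40+49 = 89 > 80
    N6: 120+49 = 169 > 140
  N20 sheds 137 L/s to N13: 137 each.
    N13: 47+137 = 184 > 70
Round 3 — N13, N24, N6 seize.
  N13 sheds 184 L/s to N16, N8: 92 each.
    N16: 59+92 = 151 > 60
    N8: 117+92 = 209 > 120
  N24 sheds 89 L/s to N27, N8: 44 each (1 lost).
    N27: 40+44 = 84 ≤ 100
    N8: 209+44 = 253 > 120
  N6 sheds 169 L/s to N16: 169 each.
    N16: 151+169 = 320 > 60
Round 4 — N16, N8 seize.
  N16 sheds 320 L/s to N22: 320 each.
    N22: 120+320 = 440 > 140
  N8 sheds 253 L/s to N22: 253 each.
    N22: 440+253 = 693 > 140
Round 5 — N22 seizes.
  N22 sheds 693 L/s: no online neighbours, lost.
No further seizures.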